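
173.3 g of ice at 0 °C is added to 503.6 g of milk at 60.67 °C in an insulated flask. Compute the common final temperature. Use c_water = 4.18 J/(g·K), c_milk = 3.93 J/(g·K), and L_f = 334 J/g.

Energy balance with sensible and latent terms:
latent heat to melt: 173.3·334 = 57882; warm the meltwater: 724.39 T; milk cools: 503.6·3.93·(T − 60.67) = 1979.1(T − 60.67)
2703.5 T = 120075 − 57882 = 62193
T ≈ 23.00 °C. Since T > 0 °C, the all-ice-melts assumption holds.

T_f ≈ 23.0 °C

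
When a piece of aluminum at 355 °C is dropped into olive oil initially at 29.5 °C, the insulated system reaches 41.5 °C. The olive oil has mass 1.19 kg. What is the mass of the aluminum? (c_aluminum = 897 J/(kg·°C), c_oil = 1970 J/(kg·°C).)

Let T be the final temperature. ΣQ_i = 0:
m·897·(41.5 − 355) + 1.19·1970·(41.5 − 29.5) = 0
-281210 m = -28132
m = -28132/-281210 ≈ 0.1 kg

m ≈ 0.1 kg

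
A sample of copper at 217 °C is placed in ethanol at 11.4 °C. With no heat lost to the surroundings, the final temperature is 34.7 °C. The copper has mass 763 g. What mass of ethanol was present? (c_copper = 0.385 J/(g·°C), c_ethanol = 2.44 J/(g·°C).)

Heat lost by the copper = heat gained by the ethanol:
763·0.385·(217 − 34.7) = m·2.44·(34.7 − 11.4)
56.85 m = 53552  ⇒  m ≈ 941.9 g

m ≈ 942 g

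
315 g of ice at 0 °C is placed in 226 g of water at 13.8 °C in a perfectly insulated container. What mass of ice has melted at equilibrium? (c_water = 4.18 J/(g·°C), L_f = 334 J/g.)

m_melted ≈ 39 g

Cooling the water to 0 °C releases 226·4.18·13.8 = 13037 J.
To melt every bit of ice: 315·334 = 105210 J.
Since 13037 < 105210 J, not all the ice melts; equilibrium is at 0 °C.
m_melt = 13037 / L_f = 39.03 g.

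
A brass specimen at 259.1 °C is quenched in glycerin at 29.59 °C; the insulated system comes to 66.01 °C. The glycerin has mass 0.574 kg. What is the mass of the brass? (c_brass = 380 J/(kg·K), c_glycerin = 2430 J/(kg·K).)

m ≈ 0.692 kg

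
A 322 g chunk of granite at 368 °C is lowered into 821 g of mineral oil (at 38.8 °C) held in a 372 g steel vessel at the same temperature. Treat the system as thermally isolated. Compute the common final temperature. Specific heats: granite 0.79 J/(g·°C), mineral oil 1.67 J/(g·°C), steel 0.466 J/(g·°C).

T_f ≈ 85.4 °C

Setting the total heat transfer to zero:
322*0.79*(T − 368) + 821*1.67*(T − 38.8) + 372*0.466*(T − 38.8) = 0
254.38(T − 368) + 1371.1(T − 38.8) + 173.35(T − 38.8) = 0
(254.38 + 1371.1 + 173.35) T = 254.38*368 + 1371.1*38.8 + 173.35*38.8
T = 153535/1798.8 ≈ 85.35 °C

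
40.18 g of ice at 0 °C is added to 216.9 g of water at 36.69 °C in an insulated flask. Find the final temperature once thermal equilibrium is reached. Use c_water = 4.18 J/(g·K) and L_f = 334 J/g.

T_f ≈ 18.5 °C

Let T be the final temperature. ΣQ_i = 0:
fusion: m_ice L_f = 40.18·334 = 13420; meltwater 0→T: 40.18·4.18·T = 167.95 T; water: 906.64(T − 36.69)
1074.6 T = 33265 − 13420 = 19845
T ≈ 18.47 °C — above 0 °C, consistent with complete melting.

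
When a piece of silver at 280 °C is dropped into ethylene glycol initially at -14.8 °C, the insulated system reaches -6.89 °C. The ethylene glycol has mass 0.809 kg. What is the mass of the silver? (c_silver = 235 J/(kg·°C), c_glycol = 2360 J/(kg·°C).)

Taking heat into each body as positive, Σ m c ΔT = 0:
m×235×(-6.89 − 280) + 0.809×2360×(-6.89 − (-14.8)) = 0
-67419 m = -15102
m = -15102/-67419 ≈ 0.224 kg

m ≈ 0.224 kg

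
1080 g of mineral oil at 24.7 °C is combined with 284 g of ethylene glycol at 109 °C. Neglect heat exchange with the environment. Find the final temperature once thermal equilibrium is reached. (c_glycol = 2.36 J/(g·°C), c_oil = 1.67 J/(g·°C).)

Set heat shed by the hot body equal to heat absorbed by the cold body:
284*2.36*(109 − T) = 1080*1.67*(T − 24.7)
670.24(109 − T) = 1803.6(T − 24.7)
2473.8 T = 117605  ⇒  T ≈ 47.54 °C

T_f ≈ 47.5 °C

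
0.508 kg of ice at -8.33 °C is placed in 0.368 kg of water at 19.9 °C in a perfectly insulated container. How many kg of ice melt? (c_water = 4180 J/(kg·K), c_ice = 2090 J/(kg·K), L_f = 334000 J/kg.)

m_melted ≈ 0.0652 kg

Water can give up m c ΔT = 0.368·4180·19.9 = 30611 J before reaching 0 °C.
Of that, 0.508·2090·8.33 = 8844.1 J goes to bring the ice to 0 °C, leaving 21767 J.
Melting all 0.508 kg of ice would need 0.508·334000 = 169672 J.
That's not enough to melt it all — equilibrium is at 0 °C with ice remaining.
Mass melted = 21767/334000 ≈ 0.06517 kg.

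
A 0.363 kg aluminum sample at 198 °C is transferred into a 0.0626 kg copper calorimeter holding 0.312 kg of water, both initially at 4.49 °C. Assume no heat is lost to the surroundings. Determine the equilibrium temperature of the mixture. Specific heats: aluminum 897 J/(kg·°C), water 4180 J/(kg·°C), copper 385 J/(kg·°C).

T_f = Σ m_i c_i T_i / Σ m_i c_i:
T_f = (325.61·198 + 1304.2·4.49 + 24.1·4.49) / (325.61 + 1304.2 + 24.1)
    = 70435 / 1653.9 ≈ 42.59 °C

T_f ≈ 42.6 °C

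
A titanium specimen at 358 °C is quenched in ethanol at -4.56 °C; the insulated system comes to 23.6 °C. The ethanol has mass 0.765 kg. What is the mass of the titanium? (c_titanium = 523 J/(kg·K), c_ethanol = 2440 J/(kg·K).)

m ≈ 0.301 kg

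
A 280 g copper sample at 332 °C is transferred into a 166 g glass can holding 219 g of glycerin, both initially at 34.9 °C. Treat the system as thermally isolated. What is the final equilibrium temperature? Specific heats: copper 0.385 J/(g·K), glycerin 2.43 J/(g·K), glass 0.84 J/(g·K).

T_f ≈ 76.0 °C

With ΣQ=0 the equilibrium temperature is the m·c-weighted mean:
T_f = (107.8*332 + 532.17*34.9 + 139.44*34.9) / (107.8 + 532.17 + 139.44)
    = 59229 / 779.41 ≈ 75.99 °C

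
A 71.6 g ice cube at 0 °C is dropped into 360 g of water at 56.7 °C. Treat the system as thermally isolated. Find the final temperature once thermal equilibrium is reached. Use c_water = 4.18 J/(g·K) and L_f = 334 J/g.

Conservation of energy gives ΣQ = 0:
fusion: m_ice L_f = 71.6×334 = 23914; meltwater 0→T: 71.6×4.18×T = 299.29 T; water cools: 360×4.18×(T − 56.7) = 1504.8(T − 56.7)
1804.1 T = 85322 − 23914 = 61408
T ≈ 34.04 °C (positive, so assuming full melt was valid).

T_f ≈ 34.0 °C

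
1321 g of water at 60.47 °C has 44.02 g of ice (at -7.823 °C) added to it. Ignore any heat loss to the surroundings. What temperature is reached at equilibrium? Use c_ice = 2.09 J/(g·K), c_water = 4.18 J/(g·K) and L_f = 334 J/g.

T_f ≈ 55.8 °C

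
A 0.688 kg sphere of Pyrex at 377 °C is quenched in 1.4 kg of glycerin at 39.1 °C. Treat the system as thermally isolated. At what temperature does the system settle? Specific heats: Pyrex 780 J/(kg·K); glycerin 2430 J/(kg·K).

T_f ≈ 85.1 °C

Net heat exchanged in the isolated system is zero:
0.688×780×(T − 377) + 1.4×2430×(T − 39.1) = 0
536.64(T − 377) + 3402(T − 39.1) = 0
3938.6 T = 335331
T = 335331/3938.6 ≈ 85.14 °C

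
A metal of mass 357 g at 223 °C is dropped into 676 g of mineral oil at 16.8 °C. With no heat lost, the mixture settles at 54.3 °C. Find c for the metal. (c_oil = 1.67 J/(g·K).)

c ≈ 0.703 J/(g·K)

Heat lost by the metal = heat gained by the oil:
357×c×(223 − 54.3) = 676×1.67×(54.3 − 16.8)
60226 c = 42334  ⇒  c ≈ 0.7029 J/(g·K)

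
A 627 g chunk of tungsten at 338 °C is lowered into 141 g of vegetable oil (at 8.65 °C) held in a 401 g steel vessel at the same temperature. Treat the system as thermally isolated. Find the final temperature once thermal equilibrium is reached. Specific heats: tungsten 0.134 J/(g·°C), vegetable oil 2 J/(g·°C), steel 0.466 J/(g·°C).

Heat gained plus heat lost sum to zero:
627·0.134·(T − 338) + 141·2·(T − 8.65) + 401·0.466·(T − 8.65) = 0
84.02(T − 338) + 282(T − 8.65) + 186.87(T − 8.65) = 0
(84.02 + 282 + 186.87) T = 84.02·338 + 282·8.65 + 186.87·8.65
T ≈ 58.70 °C

T_f ≈ 58.7 °C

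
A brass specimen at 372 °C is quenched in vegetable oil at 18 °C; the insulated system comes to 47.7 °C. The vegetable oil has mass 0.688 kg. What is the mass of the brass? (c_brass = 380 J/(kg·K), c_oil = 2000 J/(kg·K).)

m ≈ 0.332 kg

Net heat exchanged in the isolated system is zero:
m·380·(47.7 − 372) + 0.688·2000·(47.7 − 18) = 0
-123234 m = -40867
m = -40867/-123234 ≈ 0.3316 kg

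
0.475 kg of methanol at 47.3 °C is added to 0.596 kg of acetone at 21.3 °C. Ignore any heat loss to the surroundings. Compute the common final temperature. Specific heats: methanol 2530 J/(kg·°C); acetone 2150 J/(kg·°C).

Heat gained plus heat lost sum to zero:
0.475·2530·(T − 47.3) + 0.596·2150·(T − 21.3) = 0
2483.1 T = 84137
T ≈ 33.88 °C

T_f ≈ 33.9 °C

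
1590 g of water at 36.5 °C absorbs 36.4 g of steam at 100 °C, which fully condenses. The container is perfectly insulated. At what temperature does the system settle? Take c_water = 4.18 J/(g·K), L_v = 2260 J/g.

T_f ≈ 50.0 °C

Let T be the final temperature. ΣQ_i = 0:
condense steam: −36.4·2260 = −82264
  condensate cools 100→T: 36.4·4.18·(T − 100) = 152.15(T − 100)
  water warms: 1590·4.18·(T − 36.5) = 6646.2(T − 36.5)
6798.4 T = 82264 + 15215 + 242586 = 340066
T ≈ 50.02 °C (< 100 °C, so full condensation is consistent).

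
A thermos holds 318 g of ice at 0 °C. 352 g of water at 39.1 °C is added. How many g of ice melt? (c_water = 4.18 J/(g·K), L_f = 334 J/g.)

Cooling the water to 0 °C releases 352·4.18·39.1 = 57530 J.
Fully melting the ice requires m_ice L_f = 318·334 = 106212 J.
That's not enough to melt it all — equilibrium is at 0 °C with ice remaining.
m_melted·334 = 57530  ⇒  m_melted ≈ 172.2 g.

m_melted ≈ 172 g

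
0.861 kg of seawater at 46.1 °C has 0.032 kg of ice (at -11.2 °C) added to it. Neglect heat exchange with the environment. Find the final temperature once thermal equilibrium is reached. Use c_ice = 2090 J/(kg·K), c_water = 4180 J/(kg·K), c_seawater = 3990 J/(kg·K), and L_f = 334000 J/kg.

Energy conservation, ΣQ = 0:
ice -11.2→0 °C: 0.032×2090×11.2 = 749.06; fusion: m_ice L_f = 0.032×334000 = 10688; meltwater 0→T: 0.032×4180×T = 133.76 T; seawater: 3435.4(T − 46.1)
3569.1 T = 158371 − 11437 = 146934
T ≈ 41.17 °C. Since T > 0 °C, the all-ice-melts assumption holds.

T_f ≈ 41.2 °C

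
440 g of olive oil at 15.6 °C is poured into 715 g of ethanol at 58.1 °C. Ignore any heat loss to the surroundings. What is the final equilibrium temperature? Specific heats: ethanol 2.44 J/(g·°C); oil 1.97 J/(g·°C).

T_f ≈ 44.0 °C

Conservation of energy gives ΣQ = 0:
715*2.44*(T − 58.1) + 440*1.97*(T − 15.6) = 0
(1744.6 + 866.8) T = 1744.6*58.1 + 866.8*15.6
T = 114883/2611.4 ≈ 43.99 °C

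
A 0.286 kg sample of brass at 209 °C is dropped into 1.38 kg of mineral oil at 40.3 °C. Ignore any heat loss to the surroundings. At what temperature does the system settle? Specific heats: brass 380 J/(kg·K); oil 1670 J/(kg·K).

With ΣQ=0 the equilibrium temperature is the m·c-weighted mean:
T_f = (108.68·209 + 2304.6·40.3) / (108.68 + 2304.6)
    = 115589 / 2413.3 ≈ 47.90 °C

T_f ≈ 47.9 °C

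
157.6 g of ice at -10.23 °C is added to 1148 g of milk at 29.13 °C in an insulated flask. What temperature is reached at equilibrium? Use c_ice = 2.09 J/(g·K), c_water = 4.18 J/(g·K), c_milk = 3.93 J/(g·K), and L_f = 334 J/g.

T_f ≈ 14.6 °C

Let T be the final temperature. ΣQ_i = 0:
warm ice to 0 °C: 157.6·2.09·(0 − (-10.23)) = 3369.6
  fusion: m_ice L_f = 157.6·334 = 52638
  meltwater 0→T: 157.6·4.18·T = 658.77 T
  milk cools: 1148·3.93·(T − 29.13) = 4511.6(T − 29.13)
5170.4 T = 131424 − 56008 = 75416
T ≈ 14.59 °C (positive, so assuming full melt was valid).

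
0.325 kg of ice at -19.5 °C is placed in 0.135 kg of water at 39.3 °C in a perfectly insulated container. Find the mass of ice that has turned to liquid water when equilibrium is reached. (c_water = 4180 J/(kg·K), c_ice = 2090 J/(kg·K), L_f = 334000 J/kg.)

Heat available from the water dropping to 0 °C: 0.135·4180·39.3 = 22177 J.
Of that, 0.325·2090·19.5 = 13245 J goes to bring the ice to 0 °C, leaving 8931.6 J.
Fully melting the ice requires m_ice L_f = 0.325·334000 = 108550 J.
That's not enough to melt it all — equilibrium is at 0 °C with ice remaining.
Mass melted = 8931.6/334000 ≈ 0.02674 kg.

m_melted ≈ 0.0267 kg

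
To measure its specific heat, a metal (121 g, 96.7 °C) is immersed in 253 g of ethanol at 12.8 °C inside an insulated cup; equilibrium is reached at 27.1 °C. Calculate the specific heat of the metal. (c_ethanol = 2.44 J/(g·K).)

c ≈ 1.05 J/(g·K)

m_s c (T_s − T_f) = m_ethanol c_ethanol (T_f − T_0):
121·c·(96.7 − 27.1) = 253·2.44·(27.1 − 12.8)
8421.6 c = 8827.7  ⇒  c ≈ 1.048 J/(g·K)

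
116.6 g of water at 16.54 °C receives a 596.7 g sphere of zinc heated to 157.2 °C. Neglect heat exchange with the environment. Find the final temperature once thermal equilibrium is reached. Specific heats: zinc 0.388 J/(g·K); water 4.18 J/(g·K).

T_f is the heat-capacity-weighted average of the initial temperatures:
T_f = (231.52×157.2 + 487.39×16.54) / (231.52 + 487.39)
    = 44456 / 718.91 ≈ 61.84 °C

T_f ≈ 61.8 °C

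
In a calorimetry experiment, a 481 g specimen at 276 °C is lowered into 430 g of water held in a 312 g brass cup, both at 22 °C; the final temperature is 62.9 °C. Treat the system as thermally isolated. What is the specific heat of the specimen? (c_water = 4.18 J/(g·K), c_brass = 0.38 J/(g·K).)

c ≈ 0.765 J/(g·K)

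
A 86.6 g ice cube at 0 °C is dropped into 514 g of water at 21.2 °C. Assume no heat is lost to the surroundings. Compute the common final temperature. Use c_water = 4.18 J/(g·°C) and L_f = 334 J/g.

T_f ≈ 6.6 °C

Setting the total heat transfer to zero:
latent heat to melt: 86.6·334 = 28924; warm the meltwater: 361.99 T; water: 2148.5(T − 21.2)
2510.5 T = 45549 − 28924 = 16624
T ≈ 6.62 °C — above 0 °C, consistent with complete melting.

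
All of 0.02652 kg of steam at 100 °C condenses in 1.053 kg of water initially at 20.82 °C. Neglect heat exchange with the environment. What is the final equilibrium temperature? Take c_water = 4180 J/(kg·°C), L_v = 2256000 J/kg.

Setting the total heat transfer to zero:
condense steam: −0.02652×2256000 = −59829
  condensate cools 100→T: 0.02652×4180×(T − 100) = 110.85(T − 100)
  water warms: 1.053×4180×(T − 20.82) = 4401.5(T − 20.82)
4512.4 T = 59829 + 11085 + 91640 = 162555
T ≈ 36.02 °C — below 100 °C, confirming all the steam condensed.

T_f ≈ 36.0 °C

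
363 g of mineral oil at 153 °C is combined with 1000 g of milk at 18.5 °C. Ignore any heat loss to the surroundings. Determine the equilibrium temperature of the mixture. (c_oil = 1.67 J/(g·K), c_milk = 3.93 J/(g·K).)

Setting the total heat transfer to zero:
363*1.67*(T − 153) + 1000*3.93*(T − 18.5) = 0
(606.21 + 3930) T = 606.21*153 + 3930*18.5
T = 165455/4536.2 ≈ 36.47 °C

T_f ≈ 36.5 °C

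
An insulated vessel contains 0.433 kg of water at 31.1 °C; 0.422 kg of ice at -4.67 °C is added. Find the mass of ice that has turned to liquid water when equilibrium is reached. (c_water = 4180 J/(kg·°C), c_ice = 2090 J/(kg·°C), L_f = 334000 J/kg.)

Water can give up m c ΔT = 0.433×4180×31.1 = 56289 J before reaching 0 °C.
Warming the ice to 0 °C takes 0.422×2090×4.67 = 4118.8 J, leaving 52170 J for melting.
To melt every bit of ice: 0.422×334000 = 140948 J.
Since 52170 < 140948 J, not all the ice melts; equilibrium is at 0 °C.
m_melted×334000 = 52170  ⇒  m_melted ≈ 0.1562 kg.

m_melted ≈ 0.156 kg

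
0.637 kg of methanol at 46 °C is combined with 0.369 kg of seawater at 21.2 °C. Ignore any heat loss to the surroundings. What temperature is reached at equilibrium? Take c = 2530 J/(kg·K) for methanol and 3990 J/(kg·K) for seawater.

T_f ≈ 34.2 °C

Set heat shed by the hot body equal to heat absorbed by the cold body:
0.637×2530×(46 − T) = 0.369×3990×(T − 21.2)
1611.6(46 − T) = 1472.3(T − 21.2)
3083.9 T = 105347  ⇒  T ≈ 34.16 °C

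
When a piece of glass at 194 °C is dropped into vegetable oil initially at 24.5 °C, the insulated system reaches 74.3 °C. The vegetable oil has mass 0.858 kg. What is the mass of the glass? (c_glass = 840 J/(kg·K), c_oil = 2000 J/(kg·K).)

m ≈ 0.85 kg

Let T be the final temperature. ΣQ_i = 0:
m×840×(74.3 − 194) + 0.858×2000×(74.3 − 24.5) = 0
-100548 m = -85457
m = -85457/-100548 ≈ 0.8499 kg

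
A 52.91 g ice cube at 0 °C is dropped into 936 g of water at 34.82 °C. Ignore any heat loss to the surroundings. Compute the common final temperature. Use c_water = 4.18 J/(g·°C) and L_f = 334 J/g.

Net heat exchanged in the isolated system is zero:
latent heat to melt: 52.91·334 = 17672; meltwater 0→T: 52.91·4.18·T = 221.16 T; water: 3912.5(T − 34.82)
4133.6 T = 136233 − 17672 = 118561
T ≈ 28.68 °C. Since T > 0 °C, the all-ice-melts assumption holds.

T_f ≈ 28.7 °C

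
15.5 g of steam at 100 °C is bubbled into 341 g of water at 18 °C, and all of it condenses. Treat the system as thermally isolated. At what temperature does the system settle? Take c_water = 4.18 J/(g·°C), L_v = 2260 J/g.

T_f ≈ 45.1 °C

Net heat exchanged in the isolated system is zero:
steam→water at 100 °C releases m L_v = 15.5·2260 = 35030; condensed water 100 °C→T: 64.79(T − 100); original water: 1425.4(T − 18)
1490.2 T = 35030 + 6479 + 25657 = 67166
T ≈ 45.07 °C — below 100 °C, confirming all the steam condensed.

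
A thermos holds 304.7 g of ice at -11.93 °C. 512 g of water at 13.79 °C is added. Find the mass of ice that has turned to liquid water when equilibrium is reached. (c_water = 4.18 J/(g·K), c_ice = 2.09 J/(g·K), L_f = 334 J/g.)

m_melted ≈ 65.6 g

Heat available from the water dropping to 0 °C: 512×4.18×13.79 = 29513 J.
Of that, 304.7×2.09×11.93 = 7597.3 J goes to bring the ice to 0 °C, leaving 21916 J.
To melt every bit of ice: 304.7×334 = 101770 J.
Since 21916 < 101770 J, not all the ice melts; equilibrium is at 0 °C.
Mass melted = 21916/334 ≈ 65.62 g.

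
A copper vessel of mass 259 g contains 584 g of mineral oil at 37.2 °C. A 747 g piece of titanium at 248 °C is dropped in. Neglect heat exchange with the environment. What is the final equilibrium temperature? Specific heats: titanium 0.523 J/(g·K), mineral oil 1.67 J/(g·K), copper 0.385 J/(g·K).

Heat gained plus heat lost sum to zero:
747×0.523×(T − 248) + 584×1.67×(T − 37.2) + 259×0.385×(T − 37.2) = 0
(390.68 + 975.28 + 99.72) T = 390.68×248 + 975.28×37.2 + 99.72×37.2
T = 136879 / 1465.7 = 93.4 °C

T_f ≈ 93.4 °C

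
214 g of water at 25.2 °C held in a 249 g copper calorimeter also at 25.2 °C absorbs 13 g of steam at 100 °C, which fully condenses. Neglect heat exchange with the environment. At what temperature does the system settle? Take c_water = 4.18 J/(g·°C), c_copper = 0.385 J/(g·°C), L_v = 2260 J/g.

T_f ≈ 57.2 °C

Net heat exchanged in the isolated system is zero:
steam→water at 100 °C releases m L_v = 13×2260 = 29380; condensed water 100 °C→T: 54.34(T − 100); original water: 894.52(T − 25.2); copper cup: 249×0.385×(T − 25.2) = 95.87(T − 25.2)
1044.7 T = 29380 + 5434 + 24958 = 59772
T ≈ 57.21 °C, under the boiling point, so the assumption holds.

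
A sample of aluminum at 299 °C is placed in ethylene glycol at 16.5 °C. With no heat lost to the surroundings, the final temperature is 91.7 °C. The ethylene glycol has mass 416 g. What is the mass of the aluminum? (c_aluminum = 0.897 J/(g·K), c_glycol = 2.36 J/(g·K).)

|Q_aluminum| = |Q_glycol|:
m×0.897×(299 − 91.7) = 416×2.36×(91.7 − 16.5)
185.95 m = 73828  ⇒  m ≈ 397 g

m ≈ 397 g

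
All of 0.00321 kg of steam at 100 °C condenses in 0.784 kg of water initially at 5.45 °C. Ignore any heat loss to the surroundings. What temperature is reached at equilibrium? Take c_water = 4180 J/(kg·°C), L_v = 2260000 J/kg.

T_f ≈ 8.0 °C

Let T be the final temperature. ΣQ_i = 0:
steam→water at 100 °C releases m L_v = 0.00321×2260000 = 7254.6; condensed water 100 °C→T: 13.42(T − 100); original water: 3277.1(T − 5.45)
3290.5 T = 7254.6 + 1341.8 + 17860 = 26457
T ≈ 8.04 °C (< 100 °C, so full condensation is consistent).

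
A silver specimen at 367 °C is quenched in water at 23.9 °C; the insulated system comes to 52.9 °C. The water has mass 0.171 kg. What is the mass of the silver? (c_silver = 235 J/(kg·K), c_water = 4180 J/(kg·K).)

m ≈ 0.281 kg

|Q_silver| = |Q_water|:
m·235·(367 − 52.9) = 0.171·4180·(52.9 − 23.9)
73814 m = 20729  ⇒  m ≈ 0.2808 kg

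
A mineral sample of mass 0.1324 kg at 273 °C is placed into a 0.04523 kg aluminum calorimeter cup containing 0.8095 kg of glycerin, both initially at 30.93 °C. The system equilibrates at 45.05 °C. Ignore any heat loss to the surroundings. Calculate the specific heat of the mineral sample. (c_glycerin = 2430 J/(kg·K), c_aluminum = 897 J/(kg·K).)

c ≈ 939 J/(kg·K)

Energy conservation, ΣQ = 0:
0.1324·c·(45.05 − 273) + 0.8095·2430·(45.05 − 30.93) + 0.04523·897·(45.05 − 30.93) = 0
-30.18 c = -28348
c = -28348/-30.18 ≈ 939.3 J/(kg·K)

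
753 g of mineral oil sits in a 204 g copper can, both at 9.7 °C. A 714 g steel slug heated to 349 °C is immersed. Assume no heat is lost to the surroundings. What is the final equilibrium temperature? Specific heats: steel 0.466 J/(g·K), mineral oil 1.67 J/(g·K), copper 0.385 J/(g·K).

T_f ≈ 77.4 °C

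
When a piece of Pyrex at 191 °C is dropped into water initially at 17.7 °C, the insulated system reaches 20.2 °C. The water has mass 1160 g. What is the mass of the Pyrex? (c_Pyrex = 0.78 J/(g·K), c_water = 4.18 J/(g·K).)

m ≈ 91 g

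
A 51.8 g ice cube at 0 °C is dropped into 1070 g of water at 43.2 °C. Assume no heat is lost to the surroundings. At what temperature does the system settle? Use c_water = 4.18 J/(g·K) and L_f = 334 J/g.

Net heat exchanged in the isolated system is zero:
melt ice: 51.8×334 = 17301; warm the meltwater: 216.52 T; water cools: 1070×4.18×(T − 43.2) = 4472.6(T − 43.2)
4689.1 T = 193216 − 17301 = 175915
T ≈ 37.52 °C — above 0 °C, consistent with complete melting.

T_f ≈ 37.5 °C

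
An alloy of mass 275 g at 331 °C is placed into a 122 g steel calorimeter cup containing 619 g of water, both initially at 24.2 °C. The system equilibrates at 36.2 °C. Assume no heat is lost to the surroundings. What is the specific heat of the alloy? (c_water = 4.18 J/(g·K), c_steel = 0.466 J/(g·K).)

Energy conservation, ΣQ = 0:
275×c×(36.2 − 331) + 619×4.18×(36.2 − 24.2) + 122×0.466×(36.2 − 24.2) = 0
-81070 c = -31731
c = -31731/-81070 ≈ 0.3914 J/(g·K)

c ≈ 0.391 J/(g·K)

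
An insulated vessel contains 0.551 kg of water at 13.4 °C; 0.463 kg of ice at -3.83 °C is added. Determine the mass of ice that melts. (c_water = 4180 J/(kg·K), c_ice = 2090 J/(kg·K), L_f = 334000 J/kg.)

Heat available from the water dropping to 0 °C: 0.551·4180·13.4 = 30863 J.
Of that, 0.463·2090·3.83 = 3706.2 J goes to bring the ice to 0 °C, leaving 27156 J.
Fully melting the ice requires m_ice L_f = 0.463·334000 = 154642 J.
Since 27156 < 154642 J, not all the ice melts; equilibrium is at 0 °C.
m_melted·334000 = 27156  ⇒  m_melted ≈ 0.08131 kg.

m_melted ≈ 0.0813 kg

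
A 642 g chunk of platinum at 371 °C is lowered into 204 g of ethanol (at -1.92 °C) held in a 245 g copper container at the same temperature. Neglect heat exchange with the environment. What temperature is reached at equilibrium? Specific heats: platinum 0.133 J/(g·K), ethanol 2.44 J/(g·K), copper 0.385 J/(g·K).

T_f ≈ 45.1 °C

Taking heat into each body as positive, Σ m c ΔT = 0:
642*0.133*(T − 371) + 204*2.44*(T − (-1.92)) + 245*0.385*(T − (-1.92)) = 0
677.47 T = 30541
T ≈ 45.08 °C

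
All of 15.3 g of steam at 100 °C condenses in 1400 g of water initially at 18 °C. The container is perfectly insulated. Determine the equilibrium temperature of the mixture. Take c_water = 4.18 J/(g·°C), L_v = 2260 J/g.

Sum of m c ΔT and latent-heat terms is zero:
condense steam: −15.3×2260 = −34578; condensed water 100 °C→T: 63.95(T − 100); water warms: 1400×4.18×(T − 18) = 5852(T − 18)
5916 T = 34578 + 6395.4 + 105336 = 146309
T ≈ 24.73 °C, under the boiling point, so the assumption holds.

T_f ≈ 24.7 °C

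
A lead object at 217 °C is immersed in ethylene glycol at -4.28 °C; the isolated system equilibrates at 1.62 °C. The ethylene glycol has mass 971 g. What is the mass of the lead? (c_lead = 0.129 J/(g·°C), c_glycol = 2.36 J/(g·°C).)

m ≈ 487 g

|Q_lead| = |Q_glycol|:
m×0.129×(217 − 1.62) = 971×2.36×(1.62 − (-4.28))
27.78 m = 13520  ⇒  m ≈ 486.6 g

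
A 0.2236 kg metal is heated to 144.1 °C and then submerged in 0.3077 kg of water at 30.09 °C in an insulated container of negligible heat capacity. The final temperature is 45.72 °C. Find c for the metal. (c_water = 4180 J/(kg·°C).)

c ≈ 914 J/(kg·°C)

Setting the total heat transfer to zero:
0.2236·c·(45.72 − 144.1) + 0.3077·4180·(45.72 − 30.09) = 0
-22 c = -20103
c = -20103/-22 ≈ 913.9 J/(kg·°C)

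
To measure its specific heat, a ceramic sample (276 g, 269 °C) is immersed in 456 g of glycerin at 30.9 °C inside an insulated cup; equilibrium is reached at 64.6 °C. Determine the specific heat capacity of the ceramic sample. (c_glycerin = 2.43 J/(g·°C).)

c ≈ 0.662 J/(g·°C)

Heat lost by the ceramic sample = heat gained by the glycerin:
276·c·(269 − 64.6) = 456·2.43·(64.6 − 30.9)
56414 c = 37342  ⇒  c ≈ 0.6619 J/(g·°C)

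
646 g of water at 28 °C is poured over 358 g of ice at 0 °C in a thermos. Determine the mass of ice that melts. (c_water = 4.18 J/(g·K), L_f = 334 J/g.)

Water can give up m c ΔT = 646×4.18×28 = 75608 J before reaching 0 °C.
To melt every bit of ice: 358×334 = 119572 J.
Since 75608 < 119572 J, not all the ice melts; equilibrium is at 0 °C.
Mass melted = 75608/334 ≈ 226.4 g.

m_melted ≈ 226 g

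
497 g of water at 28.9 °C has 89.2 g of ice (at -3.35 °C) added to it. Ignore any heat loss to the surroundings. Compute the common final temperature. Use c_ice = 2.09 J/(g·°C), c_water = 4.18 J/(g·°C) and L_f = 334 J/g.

T_f ≈ 12.1 °C

Taking heat into each body as positive, Σ m c ΔT = 0:
ice -3.35→0 °C: 89.2×2.09×3.35 = 624.53
  melt ice: 89.2×334 = 29793
  meltwater 0→T: 89.2×4.18×T = 372.86 T
  water: 2077.5(T − 28.9)
2450.3 T = 60039 − 30417 = 29621
T ≈ 12.09 °C. Since T > 0 °C, the all-ice-melts assumption holds.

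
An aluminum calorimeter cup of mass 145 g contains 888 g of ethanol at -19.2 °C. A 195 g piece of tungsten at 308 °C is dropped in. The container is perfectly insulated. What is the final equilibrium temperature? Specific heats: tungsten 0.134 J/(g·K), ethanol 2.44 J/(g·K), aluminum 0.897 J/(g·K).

T_f = Σ m_i c_i T_i / Σ m_i c_i:
T_f = (26.13×308 + 2166.7×(-19.2) + 130.06×(-19.2)) / (26.13 + 2166.7 + 130.06)
    = -36050 / 2322.9 ≈ -15.52 °C

T_f ≈ -15.5 °C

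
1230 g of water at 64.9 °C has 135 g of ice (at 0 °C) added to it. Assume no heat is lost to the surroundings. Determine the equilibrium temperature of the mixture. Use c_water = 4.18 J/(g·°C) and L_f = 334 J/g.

T_f ≈ 50.6 °C

Setting the total heat transfer to zero:
melt ice: 135×334 = 45090
  meltwater 0→T: 135×4.18×T = 564.3 T
  water: 5141.4(T − 64.9)
5705.7 T = 333677 − 45090 = 288587
T ≈ 50.58 °C — above 0 °C, consistent with complete melting.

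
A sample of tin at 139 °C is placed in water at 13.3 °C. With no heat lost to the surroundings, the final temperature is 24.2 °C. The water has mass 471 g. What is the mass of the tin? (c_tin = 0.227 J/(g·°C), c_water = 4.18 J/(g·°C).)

m ≈ 823 g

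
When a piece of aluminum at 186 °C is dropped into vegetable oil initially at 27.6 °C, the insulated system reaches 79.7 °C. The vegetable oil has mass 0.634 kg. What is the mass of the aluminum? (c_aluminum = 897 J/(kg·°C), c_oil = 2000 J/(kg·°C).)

m ≈ 0.693 kg

Taking heat into each body as positive, Σ m c ΔT = 0:
m·897·(79.7 − 186) + 0.634·2000·(79.7 − 27.6) = 0
-95351 m = -66063
m = -66063/-95351 ≈ 0.6928 kg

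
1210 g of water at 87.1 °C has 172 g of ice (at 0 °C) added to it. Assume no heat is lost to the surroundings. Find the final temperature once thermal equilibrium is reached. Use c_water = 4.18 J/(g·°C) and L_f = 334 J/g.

Net heat exchanged in the isolated system is zero:
melt ice: 172·334 = 57448
  warm the meltwater: 718.96 T
  water cools: 1210·4.18·(T − 87.1) = 5057.8(T − 87.1)
5776.8 T = 440534 − 57448 = 383086
T ≈ 66.32 °C. Since T > 0 °C, the all-ice-melts assumption holds.

T_f ≈ 66.3 °C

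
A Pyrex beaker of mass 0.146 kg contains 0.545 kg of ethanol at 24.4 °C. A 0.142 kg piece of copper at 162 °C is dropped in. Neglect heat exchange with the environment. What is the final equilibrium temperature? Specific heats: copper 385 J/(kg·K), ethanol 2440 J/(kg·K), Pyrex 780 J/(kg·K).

Let T be the final temperature. ΣQ_i = 0:
0.142×385×(T − 162) + 0.545×2440×(T − 24.4) + 0.146×780×(T − 24.4) = 0
54.67(T − 162) + 1329.8(T − 24.4) + 113.88(T − 24.4) = 0
1498.4 T = 44082
T ≈ 29.42 °C

T_f ≈ 29.4 °C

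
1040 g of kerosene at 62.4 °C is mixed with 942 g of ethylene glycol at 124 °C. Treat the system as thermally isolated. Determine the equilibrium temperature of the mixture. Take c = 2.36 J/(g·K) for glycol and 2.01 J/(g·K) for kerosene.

Energy conservation, ΣQ = 0:
942·2.36·(T − 124) + 1040·2.01·(T − 62.4) = 0
4313.5 T = 406108
T = 406108 / 4313.5 = 94.1 °C

T_f ≈ 94.1 °C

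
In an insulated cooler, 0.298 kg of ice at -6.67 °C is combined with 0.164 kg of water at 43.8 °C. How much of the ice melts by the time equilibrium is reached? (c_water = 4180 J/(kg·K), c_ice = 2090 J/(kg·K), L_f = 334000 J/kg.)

Heat available from the water dropping to 0 °C: 0.164·4180·43.8 = 30026 J.
Of that, 0.298·2090·6.67 = 4154.2 J goes to bring the ice to 0 °C, leaving 25872 J.
To melt every bit of ice: 0.298·334000 = 99532 J.
Since 25872 < 99532 J, not all the ice melts; equilibrium is at 0 °C.
Mass melted = 25872/334000 ≈ 0.07746 kg.

m_melted ≈ 0.0775 kg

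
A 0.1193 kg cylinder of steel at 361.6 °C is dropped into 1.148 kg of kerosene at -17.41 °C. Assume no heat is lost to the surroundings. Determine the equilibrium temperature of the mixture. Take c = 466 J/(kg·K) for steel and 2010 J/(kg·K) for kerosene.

T_f ≈ -8.5 °C

Energy conservation, ΣQ = 0:
0.1193*466*(T − 361.6) + 1.148*2010*(T − (-17.41)) = 0
55.59(T − 361.6) + 2307.5(T − (-17.41)) = 0
(55.59 + 2307.5) T = 55.59*361.6 + 2307.5*(-17.41)
T = -20071 / 2363.1 = -8.49 °C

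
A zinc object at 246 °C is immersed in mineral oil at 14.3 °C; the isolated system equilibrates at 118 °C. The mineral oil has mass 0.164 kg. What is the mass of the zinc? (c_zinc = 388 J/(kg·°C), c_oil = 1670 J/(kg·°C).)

Conservation of energy gives ΣQ = 0:
m×388×(118 − 246) + 0.164×1670×(118 − 14.3) = 0
-49664 m = -28401
m = -28401/-49664 ≈ 0.5719 kg

m ≈ 0.572 kg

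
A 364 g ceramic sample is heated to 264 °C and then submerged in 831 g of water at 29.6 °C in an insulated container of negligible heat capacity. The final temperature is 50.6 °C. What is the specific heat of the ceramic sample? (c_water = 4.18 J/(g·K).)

c ≈ 0.939 J/(g·K)

Energy conservation, ΣQ = 0:
364×c×(50.6 − 264) + 831×4.18×(50.6 − 29.6) = 0
-77678 c = -72945
c = -72945/-77678 ≈ 0.9391 J/(g·K)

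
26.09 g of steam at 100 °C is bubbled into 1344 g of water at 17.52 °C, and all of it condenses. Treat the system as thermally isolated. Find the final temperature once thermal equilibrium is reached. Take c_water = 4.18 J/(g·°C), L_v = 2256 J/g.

Energy conservation, ΣQ = 0:
condense steam: −26.09·2256 = −58859
  condensed water 100 °C→T: 109.06(T − 100)
  water warms: 1344·4.18·(T − 17.52) = 5617.9(T − 17.52)
5727 T = 58859 + 10906 + 98426 = 168191
T ≈ 29.37 °C — below 100 °C, confirming all the steam condensed.

T_f ≈ 29.4 °C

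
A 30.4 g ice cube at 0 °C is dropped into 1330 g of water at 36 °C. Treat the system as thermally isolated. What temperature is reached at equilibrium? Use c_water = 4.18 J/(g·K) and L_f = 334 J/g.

T_f ≈ 33.4 °C

Energy balance with sensible and latent terms:
melt ice: 30.4×334 = 10154
  meltwater 0→T: 30.4×4.18×T = 127.07 T
  water cools: 1330×4.18×(T − 36) = 5559.4(T − 36)
5686.5 T = 200138 − 10154 = 189985
T ≈ 33.41 °C — above 0 °C, consistent with complete melting.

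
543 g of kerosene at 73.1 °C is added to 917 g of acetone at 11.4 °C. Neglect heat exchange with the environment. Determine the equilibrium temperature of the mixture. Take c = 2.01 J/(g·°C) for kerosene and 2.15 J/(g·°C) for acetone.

T_f = Σ m_i c_i T_i / Σ m_i c_i:
T_f = (1091.4·73.1 + 1971.5·11.4) / (1091.4 + 1971.5)
    = 102259 / 3063 ≈ 33.39 °C

T_f ≈ 33.4 °C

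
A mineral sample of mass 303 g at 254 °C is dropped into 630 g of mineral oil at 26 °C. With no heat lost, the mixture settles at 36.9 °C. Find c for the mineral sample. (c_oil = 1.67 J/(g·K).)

Heat lost by the mineral sample = heat gained by the oil:
303×c×(254 − 36.9) = 630×1.67×(36.9 − 26)
65781 c = 11468  ⇒  c ≈ 0.1743 J/(g·K)

c ≈ 0.174 J/(g·K)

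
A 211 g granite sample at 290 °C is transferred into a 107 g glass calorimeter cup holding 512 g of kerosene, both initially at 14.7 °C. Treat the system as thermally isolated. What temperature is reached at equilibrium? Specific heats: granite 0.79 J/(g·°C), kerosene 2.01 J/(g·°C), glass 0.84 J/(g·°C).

T_f ≈ 50.4 °C

Energy conservation, ΣQ = 0:
211·0.79·(T − 290) + 512·2.01·(T − 14.7) + 107·0.84·(T − 14.7) = 0
1285.7 T = 64789
T = 64789 / 1285.7 = 50.4 °C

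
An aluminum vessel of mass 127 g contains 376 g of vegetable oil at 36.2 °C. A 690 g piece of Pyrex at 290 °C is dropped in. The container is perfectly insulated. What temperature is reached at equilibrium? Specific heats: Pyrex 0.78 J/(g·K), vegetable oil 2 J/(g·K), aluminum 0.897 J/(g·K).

T_f ≈ 133.5 °C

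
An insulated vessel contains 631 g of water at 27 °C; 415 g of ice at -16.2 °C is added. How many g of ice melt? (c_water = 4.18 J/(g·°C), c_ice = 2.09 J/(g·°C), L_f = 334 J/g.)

m_melted ≈ 171 g

Water can give up m c ΔT = 631·4.18·27 = 71215 J before reaching 0 °C.
Of that, 415·2.09·16.2 = 14051 J goes to bring the ice to 0 °C, leaving 57164 J.
Fully melting the ice requires m_ice L_f = 415·334 = 138610 J.
57164 J < 138610 J, so only part of the ice melts and the system sits at 0 °C.
m_melted·334 = 57164  ⇒  m_melted ≈ 171.1 g.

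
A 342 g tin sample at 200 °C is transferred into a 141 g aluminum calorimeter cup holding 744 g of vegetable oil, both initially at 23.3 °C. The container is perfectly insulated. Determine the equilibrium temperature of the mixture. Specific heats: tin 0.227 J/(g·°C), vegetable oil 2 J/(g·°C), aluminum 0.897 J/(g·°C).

T_f ≈ 31.4 °C

T_f = Σ m_i c_i T_i / Σ m_i c_i:
T_f = (77.63*200 + 1488*23.3 + 126.48*23.3) / (77.63 + 1488 + 126.48)
    = 53144 / 1692.1 ≈ 31.41 °C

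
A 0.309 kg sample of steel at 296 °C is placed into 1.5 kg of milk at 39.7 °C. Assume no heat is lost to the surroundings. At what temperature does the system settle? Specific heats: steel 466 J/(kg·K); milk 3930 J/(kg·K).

T_f ≈ 45.8 °C

Let T be the final temperature. ΣQ_i = 0:
0.309×466×(T − 296) + 1.5×3930×(T − 39.7) = 0
143.99(T − 296) + 5895(T − 39.7) = 0
6039 T = 276654
T = 276654 / 6039 = 45.8 °C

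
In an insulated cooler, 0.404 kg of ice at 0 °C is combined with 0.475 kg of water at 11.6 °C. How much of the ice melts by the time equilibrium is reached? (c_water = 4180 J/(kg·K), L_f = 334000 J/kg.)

Cooling the water to 0 °C releases 0.475·4180·11.6 = 23032 J.
To melt every bit of ice: 0.404·334000 = 134936 J.
Since 23032 < 134936 J, not all the ice melts; equilibrium is at 0 °C.
Mass melted = 23032/334000 ≈ 0.06896 kg.

m_melted ≈ 0.069 kg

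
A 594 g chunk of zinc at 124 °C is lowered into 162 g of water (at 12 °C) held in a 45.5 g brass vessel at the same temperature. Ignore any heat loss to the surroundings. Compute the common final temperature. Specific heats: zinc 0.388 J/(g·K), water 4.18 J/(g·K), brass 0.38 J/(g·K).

T_f ≈ 39.9 °C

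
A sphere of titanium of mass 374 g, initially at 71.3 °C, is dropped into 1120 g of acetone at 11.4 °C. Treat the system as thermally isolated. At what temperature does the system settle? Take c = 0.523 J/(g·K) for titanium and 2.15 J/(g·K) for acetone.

T_f ≈ 15.9 °C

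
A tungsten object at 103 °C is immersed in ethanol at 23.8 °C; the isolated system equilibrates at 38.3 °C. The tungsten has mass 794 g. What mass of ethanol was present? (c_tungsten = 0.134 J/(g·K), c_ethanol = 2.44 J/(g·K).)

m ≈ 195 g

Energy conservation, ΣQ = 0:
794×0.134×(38.3 − 103) + m×2.44×(38.3 − 23.8) = 0
35.38 m = 6883.8
m = 6883.8/35.38 ≈ 194.6 g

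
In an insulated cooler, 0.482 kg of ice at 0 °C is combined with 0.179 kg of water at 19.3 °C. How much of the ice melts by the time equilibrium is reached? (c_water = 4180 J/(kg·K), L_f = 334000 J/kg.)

Heat available from the water dropping to 0 °C: 0.179·4180·19.3 = 14441 J.
Fully melting the ice requires m_ice L_f = 0.482·334000 = 160988 J.
That's not enough to melt it all — equilibrium is at 0 °C with ice remaining.
m_melt = 14441 / L_f = 0.04324 kg.

m_melted ≈ 0.0432 kg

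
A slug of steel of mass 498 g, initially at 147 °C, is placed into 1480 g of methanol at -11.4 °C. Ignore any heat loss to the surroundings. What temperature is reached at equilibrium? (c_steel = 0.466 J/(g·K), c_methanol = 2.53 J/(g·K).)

T_f ≈ -2.2 °C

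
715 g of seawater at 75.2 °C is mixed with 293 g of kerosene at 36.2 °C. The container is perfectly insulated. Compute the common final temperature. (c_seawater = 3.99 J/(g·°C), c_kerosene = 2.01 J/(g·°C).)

T_f ≈ 68.5 °C

Setting the total heat transfer to zero:
715*3.99*(T − 75.2) + 293*2.01*(T − 36.2) = 0
2852.9(T − 75.2) + 588.93(T − 36.2) = 0
3441.8 T = 235854
T = 235854/3441.8 ≈ 68.53 °C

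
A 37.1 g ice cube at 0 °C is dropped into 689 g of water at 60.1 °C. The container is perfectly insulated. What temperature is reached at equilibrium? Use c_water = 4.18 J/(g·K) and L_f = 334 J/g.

T_f ≈ 52.9 °C

Setting the total heat transfer to zero:
latent heat to melt: 37.1·334 = 12391; meltwater 0→T: 37.1·4.18·T = 155.08 T; water cools: 689·4.18·(T − 60.1) = 2880(T − 60.1)
3035.1 T = 173089 − 12391 = 160698
T ≈ 52.95 °C — above 0 °C, consistent with complete melting.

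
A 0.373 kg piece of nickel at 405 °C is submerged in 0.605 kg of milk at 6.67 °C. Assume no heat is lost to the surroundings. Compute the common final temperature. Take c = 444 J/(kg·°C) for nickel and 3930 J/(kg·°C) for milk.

T_f is the heat-capacity-weighted average of the initial temperatures:
T_f = (165.61·405 + 2377.7·6.67) / (165.61 + 2377.7)
    = 82932 / 2543.3 ≈ 32.61 °C

T_f ≈ 32.6 °C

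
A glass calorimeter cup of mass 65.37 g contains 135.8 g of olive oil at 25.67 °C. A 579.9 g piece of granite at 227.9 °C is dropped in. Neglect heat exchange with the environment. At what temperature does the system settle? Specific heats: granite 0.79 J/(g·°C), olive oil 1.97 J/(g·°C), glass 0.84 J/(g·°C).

T_f ≈ 144.4 °C

Conservation of energy gives ΣQ = 0:
579.9·0.79·(T − 227.9) + 135.8·1.97·(T − 25.67) + 65.37·0.84·(T − 25.67) = 0
(458.12 + 267.53 + 54.91) T = 458.12·227.9 + 267.53·25.67 + 54.91·25.67
T ≈ 144.36 °C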